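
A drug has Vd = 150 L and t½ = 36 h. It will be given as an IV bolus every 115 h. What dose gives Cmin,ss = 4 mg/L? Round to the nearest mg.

4893 mg

τ/t½ = 115/36 ≈ 3.1944, so f = (1/2)^(115/36) ≈ 0.109239.
Cmin,ss = (D/Vd)·f/(1−f), so D = Cmin,ss·Vd·(1−f)/f.
D = 4 × 150 × (1−f)/f ≈ 4 × 150 × 8.15424 ≈ 4892.54 mg.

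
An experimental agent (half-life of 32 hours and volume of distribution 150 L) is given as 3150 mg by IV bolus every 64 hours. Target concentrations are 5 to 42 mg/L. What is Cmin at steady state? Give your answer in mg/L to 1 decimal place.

7.0 mg/L

τ = 64 h = 2 half-lives, so f = (1/2)^2 = 0.25.
Accumulation ratio R = 1/(1 − f) = 1/0.75 = 4/3.
Single-dose peak C₀ = D/Vd = 3150/150 = 21 mg/L.
Steady-state peak Cmax,ss = C₀·R = 21 × 4/3 ≈ 28.000 mg/L.
Steady-state trough Cmin,ss = Cmax,ss·f ≈ 28.000 × 0.25 ≈ 7.000 mg/L.
Trough 7.0 mg/L vs MEC 5 mg/L: adequate.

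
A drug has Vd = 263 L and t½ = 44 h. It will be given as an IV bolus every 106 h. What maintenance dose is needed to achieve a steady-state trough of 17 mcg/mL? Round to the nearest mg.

τ/t½ = 106/44 ≈ 2.4091, so f = (1/2)^(106/44) ≈ 0.188274.
Cmin,ss = (D/Vd)·f/(1−f), so D = Cmin,ss·Vd·(1−f)/f.
D = 17 × 263 × (1−f)/f ≈ 17 × 263 × 4.31141 ≈ 19276.31 mg.

19276 mg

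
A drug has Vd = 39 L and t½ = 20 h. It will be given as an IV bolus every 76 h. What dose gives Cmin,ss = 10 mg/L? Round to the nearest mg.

τ/t½ = 76/20 ≈ 3.8, so f = (1/2)^(76/20) ≈ 0.071794.
Cmin,ss = (D/Vd)·f/(1−f), so D = Cmin,ss·Vd·(1−f)/f.
D = 10 × 39 × (1−f)/f ≈ 10 × 39 × 12.92874 ≈ 5042.21 mg.

5042 mg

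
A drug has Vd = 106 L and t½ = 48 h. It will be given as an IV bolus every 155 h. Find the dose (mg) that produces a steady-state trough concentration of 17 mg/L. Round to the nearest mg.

15096 mg

τ/t½ = 155/48 ≈ 3.2292, so f = (1/2)^(155/48) ≈ 0.106641.
Cmin,ss = (D/Vd)·f/(1−f), so D = Cmin,ss·Vd·(1−f)/f.
D = 17 × 106 × (1−f)/f ≈ 17 × 106 × 8.37726 ≈ 15095.82 mg.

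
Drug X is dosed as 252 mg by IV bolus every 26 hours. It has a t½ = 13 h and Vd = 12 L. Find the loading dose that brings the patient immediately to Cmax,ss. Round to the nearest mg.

336 mg

f = (1/2)^(26/13) ≈ 0.250000; accumulation ratio R = 1/(1−f) ≈ 1.33333.
Loading dose to hit Cmax,ss on first dose: D_load = D_maint·R ≈ 252 × 1.33333 ≈ 336.00 mg.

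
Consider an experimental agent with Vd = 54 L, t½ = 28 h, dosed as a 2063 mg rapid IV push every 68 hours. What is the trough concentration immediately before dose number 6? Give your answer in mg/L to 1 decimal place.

f = (1/2)^(τ/t½) = (1/2)^(68/28) ≈ 0.1857.
C₀ = D/Vd = 2063/54 ≈ 38.204 mg/L.
Before the 6th dose, 5 doses have been given. Superposition: Cmin = C₀·(f + f² + … + f^5).
≈ 38.204 × (0.1857 + 0.0345 + 0.0064 + 0.0012 + 0.0002) ≈ 38.204 × 0.2280 ≈ 8.711 mg/L.

8.7 mg/L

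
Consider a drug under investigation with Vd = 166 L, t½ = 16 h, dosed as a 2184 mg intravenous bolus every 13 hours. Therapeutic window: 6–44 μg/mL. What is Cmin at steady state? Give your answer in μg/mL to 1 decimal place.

17.4 μg/mL

k = ln2/t½ = ln2/16 ≈ 0.043322 h⁻¹; fraction remaining f = e^(−kτ) = e^(−0.043322×13) ≈ 0.5694.
Each bolus raises the concentration by D/Vd = 2184/166 ≈ 13.157 μg/mL.
Steady-state trough Cmin,ss = C₀·f/(1−f) ≈ 13.157 × 0.5694/0.4306 ≈ 17.398 μg/mL.
Trough 17.4 μg/mL vs MEC 6 μg/mL: adequate.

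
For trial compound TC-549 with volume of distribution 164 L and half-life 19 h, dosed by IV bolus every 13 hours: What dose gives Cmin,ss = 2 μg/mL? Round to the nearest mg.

199 mg

τ/t½ = 13/19 ≈ 0.68421, so f = (1/2)^(13/19) ≈ 0.622346.
Cmin,ss = (D/Vd)·f/(1−f), so D = Cmin,ss·Vd·(1−f)/f.
D = 2 × 164 × (1−f)/f ≈ 2 × 164 × 0.60682 ≈ 199.04 mg.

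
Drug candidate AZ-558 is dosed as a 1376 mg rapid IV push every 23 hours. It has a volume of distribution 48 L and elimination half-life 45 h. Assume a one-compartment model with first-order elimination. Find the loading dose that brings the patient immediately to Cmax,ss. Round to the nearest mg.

4613 mg

f = (1/2)^(23/45) ≈ 0.701682; accumulation ratio R = 1/(1−f) ≈ 3.35213.
Loading dose to hit Cmax,ss on first dose: D_load = D_maint·R ≈ 1376 × 3.35213 ≈ 4612.53 mg.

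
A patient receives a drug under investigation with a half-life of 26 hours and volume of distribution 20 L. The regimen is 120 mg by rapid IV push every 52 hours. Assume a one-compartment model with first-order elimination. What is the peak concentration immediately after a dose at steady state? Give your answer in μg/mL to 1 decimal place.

8.0 μg/mL

The dosing interval is 2 half-lives, so f = 2^(−2) = 0.25.
At steady state, R = 1/(1 − 0.25) = 4/3.
Single-dose peak C₀ = D/Vd = 120/20 = 6 μg/mL.
Steady-state peak Cmax,ss = C₀·R = 6 × 4/3 ≈ 8.000 μg/mL.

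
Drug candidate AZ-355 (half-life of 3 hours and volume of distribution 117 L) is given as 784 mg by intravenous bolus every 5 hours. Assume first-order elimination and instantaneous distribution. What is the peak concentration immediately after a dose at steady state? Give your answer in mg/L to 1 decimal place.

τ/t½ = 5/3 ≈ 1.6667, so fraction remaining f = (1/2)^(5/3) ≈ 0.3150.
At steady state, accumulation factor R = 1/(1 − e^(−kτ)) ≈ 1.4599.
Each bolus raises the concentration by D/Vd = 784/117 ≈ 6.701 mg/L.
Steady-state peak Cmax,ss = C₀·R ≈ 6.701 × 1.4599 ≈ 9.783 mg/L.

9.8 mg/L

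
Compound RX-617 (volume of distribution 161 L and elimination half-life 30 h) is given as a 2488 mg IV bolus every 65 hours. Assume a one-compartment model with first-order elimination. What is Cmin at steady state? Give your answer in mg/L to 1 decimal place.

τ/t½ = 65/30 ≈ 2.1667, so fraction remaining f = (1/2)^(65/30) ≈ 0.2227.
At steady state, accumulation factor R = 1/(1 − e^(−kτ)) ≈ 1.2865.
Each bolus raises the concentration by D/Vd = 2488/161 ≈ 15.453 mg/L.
Cmax,ss = C₀/(1 − f) ≈ 15.453/0.7773 ≈ 19.880 mg/L.
One interval later, Cmin,ss = Cmax,ss·e^(−kτ) ≈ 19.880 × 0.2227 ≈ 4.427 mg/L.

4.4 mg/L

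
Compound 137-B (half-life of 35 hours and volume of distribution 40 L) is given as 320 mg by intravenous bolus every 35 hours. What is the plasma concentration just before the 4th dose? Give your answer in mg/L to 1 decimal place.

7.0 mg/L

f = (1/2)^(τ/t½) = (1/2)^(35/35) ≈ 0.5000.
C₀ = D/Vd = 320/40 ≈ 8.000 mg/L.
Before the 4th dose, 3 doses have been given. Superposition: Cmin = C₀·(f + f² + … + f^3).
≈ 8.000 × (0.5000 + 0.2500 + 0.1250) ≈ 8.000 × 0.8750 ≈ 7.000 mg/L.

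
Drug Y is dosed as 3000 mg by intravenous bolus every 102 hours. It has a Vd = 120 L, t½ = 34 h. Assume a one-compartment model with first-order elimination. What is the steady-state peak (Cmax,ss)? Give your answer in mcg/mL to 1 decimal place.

τ = 102 h = 3 half-lives, so f = (1/2)^3 = 0.125.
Accumulation ratio R = 1/(1 − f) = 1/0.875 = 8/7.
Single-dose peak C₀ = D/Vd = 3000/120 = 25 mcg/mL.
Steady-state peak Cmax,ss = C₀·R = 25 × 8/7 ≈ 28.571 mcg/mL.

28.6 mcg/mL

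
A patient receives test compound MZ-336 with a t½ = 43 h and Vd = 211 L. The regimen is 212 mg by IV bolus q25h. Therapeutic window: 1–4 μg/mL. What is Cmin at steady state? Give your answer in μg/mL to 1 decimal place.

2.0 μg/mL

Over one 25-h interval, 25/43 ≈ 0.5814 half-lives elapse, leaving f ≈ 0.6683 of each dose.
Accumulation ratio R = 1/(1 − f) ≈ 1/0.3317 ≈ 3.0148.
Single-dose peak C₀ = D/Vd = 212/211 ≈ 1.005 μg/mL.
Cmax,ss = C₀/(1 − f) ≈ 1.005/0.3317 ≈ 3.030 μg/mL.
Steady-state trough Cmin,ss = Cmax,ss·f ≈ 3.030 × 0.6683 ≈ 2.025 μg/mL.
Trough 2.0 μg/mL vs MEC 1 μg/mL: adequate.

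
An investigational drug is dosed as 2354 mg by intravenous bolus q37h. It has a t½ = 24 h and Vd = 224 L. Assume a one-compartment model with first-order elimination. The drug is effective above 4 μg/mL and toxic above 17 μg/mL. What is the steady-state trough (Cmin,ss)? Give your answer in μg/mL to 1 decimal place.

τ/t½ = 37/24 ≈ 1.5417, so fraction remaining f = (1/2)^(37/24) ≈ 0.3435.
Single-dose peak C₀ = D/Vd = 2354/224 ≈ 10.509 μg/mL.
Steady-state trough Cmin,ss = C₀·f/(1−f) ≈ 10.509 × 0.3435/0.6565 ≈ 5.499 μg/mL.
Trough 5.5 μg/mL vs MEC 4 μg/mL: adequate.

5.5 μg/mL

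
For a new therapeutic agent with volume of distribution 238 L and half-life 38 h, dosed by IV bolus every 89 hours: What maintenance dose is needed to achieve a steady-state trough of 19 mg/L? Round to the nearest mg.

τ/t½ = 89/38 ≈ 2.3421, so f = (1/2)^(89/38) ≈ 0.197222.
Cmin,ss = (D/Vd)·f/(1−f), so D = Cmin,ss·Vd·(1−f)/f.
D = 19 × 238 × (1−f)/f ≈ 19 × 238 × 4.07043 ≈ 18406.48 mg.

18406 mg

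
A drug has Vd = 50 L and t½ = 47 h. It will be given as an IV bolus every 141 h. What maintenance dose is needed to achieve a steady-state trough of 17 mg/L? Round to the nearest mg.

5950 mg

τ/t½ = 141/47 ≈ 3, so f = (1/2)^(141/47) ≈ 0.125000.
Cmin,ss = (D/Vd)·f/(1−f), so D = Cmin,ss·Vd·(1−f)/f.
D = 17 × 50 × (1−f)/f ≈ 17 × 50 × 7.00000 ≈ 5950.00 mg.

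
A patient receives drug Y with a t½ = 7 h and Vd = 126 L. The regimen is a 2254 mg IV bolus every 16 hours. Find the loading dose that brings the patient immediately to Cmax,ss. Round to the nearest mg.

f = (1/2)^(16/7) ≈ 0.205084; accumulation ratio R = 1/(1−f) ≈ 1.25799.
Loading dose to hit Cmax,ss on first dose: D_load = D_maint·R ≈ 2254 × 1.25799 ≈ 2835.51 mg.

2836 mg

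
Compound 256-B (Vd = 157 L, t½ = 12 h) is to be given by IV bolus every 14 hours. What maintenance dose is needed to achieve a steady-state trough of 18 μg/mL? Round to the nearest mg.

3518 mg

τ/t½ = 14/12 ≈ 1.1667, so f = (1/2)^(14/12) ≈ 0.445449.
Cmin,ss = (D/Vd)·f/(1−f), so D = Cmin,ss·Vd·(1−f)/f.
D = 18 × 157 × (1−f)/f ≈ 18 × 157 × 1.24493 ≈ 3518.17 mg.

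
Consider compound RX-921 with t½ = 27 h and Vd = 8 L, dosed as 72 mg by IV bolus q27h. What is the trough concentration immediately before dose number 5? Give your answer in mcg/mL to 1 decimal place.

8.4 mcg/mL

f = (1/2)^(τ/t½) = (1/2)^(27/27) ≈ 0.5000.
C₀ = D/Vd = 72/8 ≈ 9.000 mcg/mL.
Before the 5th dose, 4 doses have been given. Superposition: Cmin = C₀·(f + f² + … + f^4).
≈ 9.000 × (0.5000 + 0.2500 + 0.1250 + 0.0625) ≈ 9.000 × 0.9375 ≈ 8.438 mcg/mL.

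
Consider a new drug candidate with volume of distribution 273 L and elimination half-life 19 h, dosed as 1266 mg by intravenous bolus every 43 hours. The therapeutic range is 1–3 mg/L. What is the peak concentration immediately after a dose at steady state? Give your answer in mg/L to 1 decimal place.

5.9 mg/L

Over one 43-h interval, 43/19 ≈ 2.2632 half-lives elapse, leaving f ≈ 0.2083 of each dose.
At steady state, accumulation factor R = 1/(1 − e^(−kτ)) ≈ 1.2631.
Single-dose peak C₀ = D/Vd = 1266/273 ≈ 4.637 mg/L.
Steady-state peak Cmax,ss = C₀·R ≈ 4.637 × 1.2631 ≈ 5.857 mg/L.
Peak 5.9 mg/L vs MTC 3 mg/L: exceeds toxic threshold.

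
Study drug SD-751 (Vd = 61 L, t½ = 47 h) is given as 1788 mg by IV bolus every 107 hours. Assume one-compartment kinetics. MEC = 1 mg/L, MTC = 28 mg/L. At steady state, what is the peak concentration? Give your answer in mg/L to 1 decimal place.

36.9 mg/L

k = ln2/t½ = ln2/47 ≈ 0.014748 h⁻¹; fraction remaining f = e^(−kτ) = e^(−0.014748×107) ≈ 0.2064.
Accumulation ratio R = 1/(1 − f) ≈ 1/0.7936 ≈ 1.2601.
Single-dose peak C₀ = D/Vd = 1788/61 ≈ 29.311 mg/L.
Steady-state peak Cmax,ss = C₀·R ≈ 29.311 × 1.2601 ≈ 36.935 mg/L.
Peak 36.9 mg/L vs MTC 28 mg/L: exceeds toxic threshold.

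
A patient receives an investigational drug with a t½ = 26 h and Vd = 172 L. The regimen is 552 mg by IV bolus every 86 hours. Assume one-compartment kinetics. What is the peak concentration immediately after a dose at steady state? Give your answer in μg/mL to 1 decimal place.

3.6 μg/mL

k = ln2/t½ = ln2/26 ≈ 0.026660 h⁻¹; fraction remaining f = e^(−kτ) = e^(−0.026660×86) ≈ 0.1010.
At steady state, accumulation factor R = 1/(1 − e^(−kτ)) ≈ 1.1123.
Each bolus raises the concentration by D/Vd = 552/172 ≈ 3.209 μg/mL.
Steady-state peak Cmax,ss = C₀·R ≈ 3.209 × 1.1123 ≈ 3.569 μg/mL.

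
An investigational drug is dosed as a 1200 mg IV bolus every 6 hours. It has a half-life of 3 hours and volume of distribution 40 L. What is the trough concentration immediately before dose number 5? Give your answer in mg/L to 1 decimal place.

10.0 mg/L

f = (1/2)^(τ/t½) = (1/2)^(6/3) ≈ 0.2500.
C₀ = D/Vd = 1200/40 ≈ 30.000 mg/L.
Before the 5th dose, 4 doses have been given. Superposition: Cmin = C₀·(f + f² + … + f^4).
≈ 30.000 × (0.2500 + 0.0625 + 0.0156 + 0.0039) ≈ 30.000 × 0.3320 ≈ 9.960 mg/L.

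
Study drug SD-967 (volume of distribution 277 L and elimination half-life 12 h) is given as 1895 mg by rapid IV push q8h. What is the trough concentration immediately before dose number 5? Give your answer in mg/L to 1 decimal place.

9.8 mg/L

f = (1/2)^(τ/t½) = (1/2)^(8/12) ≈ 0.6300.
C₀ = D/Vd = 1895/277 ≈ 6.841 mg/L.
Before the 5th dose, 4 doses have been given. Superposition: Cmin = C₀·(f + f² + … + f^4).
≈ 6.841 × (0.6300 + 0.3969 + 0.2500 + 0.1575) ≈ 6.841 × 1.4344 ≈ 9.813 mg/L.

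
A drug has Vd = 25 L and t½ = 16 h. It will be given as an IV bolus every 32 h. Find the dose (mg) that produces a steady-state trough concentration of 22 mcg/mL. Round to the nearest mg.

τ/t½ = 32/16 ≈ 2, so f = (1/2)^(32/16) ≈ 0.250000.
Cmin,ss = (D/Vd)·f/(1−f), so D = Cmin,ss·Vd·(1−f)/f.
D = 22 × 25 × (1−f)/f ≈ 22 × 25 × 3.00000 ≈ 1650.00 mg.

1650 mg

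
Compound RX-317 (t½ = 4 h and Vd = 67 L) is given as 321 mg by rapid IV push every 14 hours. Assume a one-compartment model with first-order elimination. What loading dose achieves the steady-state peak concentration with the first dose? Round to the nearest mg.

f = (1/2)^(14/4) ≈ 0.088388; accumulation ratio R = 1/(1−f) ≈ 1.09696.
Loading dose to hit Cmax,ss on first dose: D_load = D_maint·R ≈ 321 × 1.09696 ≈ 352.12 mg.

352 mg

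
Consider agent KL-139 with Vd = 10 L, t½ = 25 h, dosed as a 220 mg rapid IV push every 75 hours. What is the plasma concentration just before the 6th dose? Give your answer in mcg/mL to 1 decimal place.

f = (1/2)^(τ/t½) = (1/2)^(75/25) ≈ 0.1250.
C₀ = D/Vd = 220/10 ≈ 22.000 mcg/mL.
Before the 6th dose, 5 doses have been given. Superposition: Cmin = C₀·(f + f² + … + f^5).
≈ 22.000 × (0.1250 + 0.0156 + 0.0020 + 0.0002 + 0.0000) ≈ 22.000 × 0.1428 ≈ 3.142 mcg/mL.

3.1 mcg/mL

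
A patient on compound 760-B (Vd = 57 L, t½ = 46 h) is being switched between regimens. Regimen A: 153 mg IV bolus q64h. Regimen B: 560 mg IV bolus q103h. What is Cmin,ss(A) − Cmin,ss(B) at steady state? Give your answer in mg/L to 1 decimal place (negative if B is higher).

Regimen A: f = (1/2)^(64/46) ≈ 0.3812; Cmin,ss = (153/57)·f/(1−f) ≈ 1.654 mg/L.
Regimen B: f = (1/2)^(103/46) ≈ 0.2118; Cmin,ss = (560/57)·f/(1−f) ≈ 2.640 mg/L.
Difference ≈ 1.654 − 2.640 ≈ -0.986 mg/L.

-1.0 mg/L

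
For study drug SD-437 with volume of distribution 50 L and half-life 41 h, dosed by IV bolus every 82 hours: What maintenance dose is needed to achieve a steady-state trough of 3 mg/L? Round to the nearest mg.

τ/t½ = 82/41 ≈ 2, so f = (1/2)^(82/41) ≈ 0.250000.
Cmin,ss = (D/Vd)·f/(1−f), so D = Cmin,ss·Vd·(1−f)/f.
D = 3 × 50 × (1−f)/f ≈ 3 × 50 × 3.00000 ≈ 450.00 mg.

450 mg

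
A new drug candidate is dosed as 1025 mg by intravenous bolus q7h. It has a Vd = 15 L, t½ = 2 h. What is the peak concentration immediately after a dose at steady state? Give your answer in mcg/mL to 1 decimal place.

Over one 7-h interval, 7/2 ≈ 3.5 half-lives elapse, leaving f ≈ 0.0884 of each dose.
At steady state, accumulation factor R = 1/(1 − e^(−kτ)) ≈ 1.0970.
Single-dose peak C₀ = D/Vd = 1025/15 ≈ 68.333 mcg/mL.
Steady-state peak Cmax,ss = C₀·R ≈ 68.333 × 1.0970 ≈ 74.961 mcg/mL.

75.0 mcg/mL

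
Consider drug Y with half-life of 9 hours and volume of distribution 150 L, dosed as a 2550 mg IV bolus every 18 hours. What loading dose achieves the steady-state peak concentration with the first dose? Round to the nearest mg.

f = (1/2)^(18/9) ≈ 0.250000; accumulation ratio R = 1/(1−f) ≈ 1.33333.
Loading dose to hit Cmax,ss on first dose: D_load = D_maint·R ≈ 2550 × 1.33333 ≈ 3399.99 mg.

3400 mg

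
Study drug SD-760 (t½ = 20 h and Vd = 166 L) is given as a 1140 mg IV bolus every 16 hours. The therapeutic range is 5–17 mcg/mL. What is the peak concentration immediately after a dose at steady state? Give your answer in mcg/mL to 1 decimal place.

Over one 16-h interval, 16/20 ≈ 0.8 half-lives elapse, leaving f ≈ 0.5743 of each dose.
At steady state, accumulation factor R = 1/(1 − e^(−kτ)) ≈ 2.3491.
Single-dose peak C₀ = D/Vd = 1140/166 ≈ 6.867 mcg/mL.
Steady-state peak Cmax,ss = C₀·R ≈ 6.867 × 2.3491 ≈ 16.131 mcg/mL.
Peak 16.1 mcg/mL vs MTC 17 mcg/mL: below toxic threshold.

16.1 mcg/mL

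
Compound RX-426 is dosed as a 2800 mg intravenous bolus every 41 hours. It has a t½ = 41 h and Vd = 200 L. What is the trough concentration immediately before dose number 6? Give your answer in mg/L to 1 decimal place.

f = (1/2)^(τ/t½) = (1/2)^(41/41) ≈ 0.5000.
C₀ = D/Vd = 2800/200 ≈ 14.000 mg/L.
Before the 6th dose, 5 doses have been given. Superposition: Cmin = C₀·(f + f² + … + f^5).
≈ 14.000 × (0.5000 + 0.2500 + 0.1250 + 0.0625 + 0.0313) ≈ 14.000 × 0.9688 ≈ 13.563 mg/L.

13.6 mg/L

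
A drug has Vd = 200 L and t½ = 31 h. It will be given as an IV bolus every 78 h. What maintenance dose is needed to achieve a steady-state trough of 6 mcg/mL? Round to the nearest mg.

5665 mg

τ/t½ = 78/31 ≈ 2.5161, so f = (1/2)^(78/31) ≈ 0.174811.
Cmin,ss = (D/Vd)·f/(1−f), so D = Cmin,ss·Vd·(1−f)/f.
D = 6 × 200 × (1−f)/f ≈ 6 × 200 × 4.72046 ≈ 5664.55 mg.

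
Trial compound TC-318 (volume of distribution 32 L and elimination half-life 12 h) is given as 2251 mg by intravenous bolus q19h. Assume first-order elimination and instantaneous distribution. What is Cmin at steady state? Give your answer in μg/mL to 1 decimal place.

k = ln2/t½ = ln2/12 ≈ 0.057762 h⁻¹; fraction remaining f = e^(−kτ) = e^(−0.057762×19) ≈ 0.3337.
Each bolus raises the concentration by D/Vd = 2251/32 ≈ 70.344 μg/mL.
Steady-state trough Cmin,ss = C₀·f/(1−f) ≈ 70.344 × 0.3337/0.6663 ≈ 35.230 μg/mL.

35.2 μg/mL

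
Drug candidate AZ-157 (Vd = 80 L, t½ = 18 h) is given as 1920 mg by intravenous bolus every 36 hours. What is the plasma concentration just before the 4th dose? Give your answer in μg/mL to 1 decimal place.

7.9 μg/mL

f = (1/2)^(τ/t½) = (1/2)^(36/18) ≈ 0.2500.
C₀ = D/Vd = 1920/80 ≈ 24.000 μg/mL.
Before the 4th dose, 3 doses have been given. Superposition: Cmin = C₀·(f + f² + … + f^3).
≈ 24.000 × (0.2500 + 0.0625 + 0.0156) ≈ 24.000 × 0.3281 ≈ 7.874 μg/mL.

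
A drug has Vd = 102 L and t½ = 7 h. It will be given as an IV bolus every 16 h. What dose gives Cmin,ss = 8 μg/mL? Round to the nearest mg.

3163 mg

τ/t½ = 16/7 ≈ 2.2857, so f = (1/2)^(16/7) ≈ 0.205084.
Cmin,ss = (D/Vd)·f/(1−f), so D = Cmin,ss·Vd·(1−f)/f.
D = 8 × 102 × (1−f)/f ≈ 8 × 102 × 3.87605 ≈ 3162.86 mg.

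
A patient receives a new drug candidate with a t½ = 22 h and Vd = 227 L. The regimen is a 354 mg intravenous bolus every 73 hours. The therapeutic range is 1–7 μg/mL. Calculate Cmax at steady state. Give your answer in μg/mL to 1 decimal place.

1.7 μg/mL

Over one 73-h interval, 73/22 ≈ 3.3182 half-lives elapse, leaving f ≈ 0.1003 of each dose.
Accumulation ratio R = 1/(1 − f) ≈ 1/0.8997 ≈ 1.1115.
Each bolus raises the concentration by D/Vd = 354/227 ≈ 1.559 μg/mL.
Steady-state peak Cmax,ss = C₀·R ≈ 1.559 × 1.1115 ≈ 1.733 μg/mL.
Peak 1.7 μg/mL vs MTC 7 μg/mL: below toxic threshold.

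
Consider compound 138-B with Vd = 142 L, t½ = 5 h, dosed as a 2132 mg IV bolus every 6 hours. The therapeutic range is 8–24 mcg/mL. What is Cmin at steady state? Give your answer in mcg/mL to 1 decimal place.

11.6 mcg/mL

k = ln2/t½ = ln2/5 ≈ 0.138629 h⁻¹; fraction remaining f = e^(−kτ) = e^(−0.138629×6) ≈ 0.4353.
Single-dose peak C₀ = D/Vd = 2132/142 ≈ 15.014 mcg/mL.
Steady-state trough Cmin,ss = C₀·f/(1−f) ≈ 15.014 × 0.4353/0.5647 ≈ 11.574 mcg/mL.
Trough 11.6 mcg/mL vs MEC 8 mcg/mL: adequate.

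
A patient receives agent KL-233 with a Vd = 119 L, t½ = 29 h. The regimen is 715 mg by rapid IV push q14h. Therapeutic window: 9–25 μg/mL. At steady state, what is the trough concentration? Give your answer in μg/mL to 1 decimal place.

τ/t½ = 14/29 ≈ 0.48276, so fraction remaining f = (1/2)^(14/29) ≈ 0.7156.
Each bolus raises the concentration by D/Vd = 715/119 ≈ 6.008 μg/mL.
Steady-state trough Cmin,ss = C₀·f/(1−f) ≈ 6.008 × 0.7156/0.2844 ≈ 15.117 μg/mL.
Trough 15.1 μg/mL vs MEC 9 μg/mL: adequate.

15.1 μg/mL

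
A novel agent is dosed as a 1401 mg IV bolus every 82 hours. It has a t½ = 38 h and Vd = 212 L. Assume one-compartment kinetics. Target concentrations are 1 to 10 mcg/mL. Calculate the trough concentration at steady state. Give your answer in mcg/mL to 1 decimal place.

1.9 mcg/mL

k = ln2/t½ = ln2/38 ≈ 0.018241 h⁻¹; fraction remaining f = e^(−kτ) = e^(−0.018241×82) ≈ 0.2241.
Single-dose peak C₀ = D/Vd = 1401/212 ≈ 6.608 mcg/mL.
Steady-state trough Cmin,ss = C₀·f/(1−f) ≈ 6.608 × 0.2241/0.7759 ≈ 1.909 mcg/mL.
Trough 1.9 mcg/mL vs MEC 1 mcg/mL: adequate.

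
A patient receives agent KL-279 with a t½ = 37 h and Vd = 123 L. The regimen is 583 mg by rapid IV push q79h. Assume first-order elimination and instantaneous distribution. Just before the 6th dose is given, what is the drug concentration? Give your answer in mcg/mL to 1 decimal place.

f = (1/2)^(τ/t½) = (1/2)^(79/37) ≈ 0.2276.
C₀ = D/Vd = 583/123 ≈ 4.740 mcg/mL.
Before the 6th dose, 5 doses have been given. Superposition: Cmin = C₀·(f + f² + … + f^5).
≈ 4.740 × (0.2276 + 0.0518 + 0.0118 + 0.0027 + 0.0006) ≈ 4.740 × 0.2945 ≈ 1.396 mcg/mL.

1.4 mcg/mL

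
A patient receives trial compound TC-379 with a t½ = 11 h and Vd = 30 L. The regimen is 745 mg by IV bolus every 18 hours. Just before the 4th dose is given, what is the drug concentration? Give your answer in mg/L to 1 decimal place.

f = (1/2)^(τ/t½) = (1/2)^(18/11) ≈ 0.3217.
C₀ = D/Vd = 745/30 ≈ 24.833 mg/L.
Before the 4th dose, 3 doses have been given. Superposition: Cmin = C₀·(f + f² + … + f^3).
≈ 24.833 × (0.3217 + 0.1035 + 0.0333) ≈ 24.833 × 0.4585 ≈ 11.386 mg/L.

11.4 mg/L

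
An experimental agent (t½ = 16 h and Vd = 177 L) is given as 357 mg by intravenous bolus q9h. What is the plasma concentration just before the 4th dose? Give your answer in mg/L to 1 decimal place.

2.9 mg/L

f = (1/2)^(τ/t½) = (1/2)^(9/16) ≈ 0.6771.
C₀ = D/Vd = 357/177 ≈ 2.017 mg/L.
Before the 4th dose, 3 doses have been given. Superposition: Cmin = C₀·(f + f² + … + f^3).
≈ 2.017 × (0.6771 + 0.4585 + 0.3104) ≈ 2.017 × 1.4460 ≈ 2.917 mg/L.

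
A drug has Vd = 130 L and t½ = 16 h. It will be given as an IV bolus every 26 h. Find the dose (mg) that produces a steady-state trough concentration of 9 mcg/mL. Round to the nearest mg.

2439 mg

τ/t½ = 26/16 ≈ 1.625, so f = (1/2)^(26/16) ≈ 0.324210.
Cmin,ss = (D/Vd)·f/(1−f), so D = Cmin,ss·Vd·(1−f)/f.
D = 9 × 130 × (1−f)/f ≈ 9 × 130 × 2.08442 ≈ 2438.77 mg.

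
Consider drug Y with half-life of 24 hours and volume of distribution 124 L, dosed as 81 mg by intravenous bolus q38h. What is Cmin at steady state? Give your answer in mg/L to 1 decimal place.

0.3 mg/L

k = ln2/t½ = ln2/24 ≈ 0.028881 h⁻¹; fraction remaining f = e^(−kτ) = e^(−0.028881×38) ≈ 0.3337.
At steady state, accumulation factor R = 1/(1 − e^(−kτ)) ≈ 1.5008.
Single-dose peak C₀ = D/Vd = 81/124 ≈ 0.653 mg/L.
Steady-state peak Cmax,ss = C₀·R ≈ 0.653 × 1.5008 ≈ 0.980 mg/L.
Steady-state trough Cmin,ss = Cmax,ss·f ≈ 0.980 × 0.3337 ≈ 0.327 mg/L.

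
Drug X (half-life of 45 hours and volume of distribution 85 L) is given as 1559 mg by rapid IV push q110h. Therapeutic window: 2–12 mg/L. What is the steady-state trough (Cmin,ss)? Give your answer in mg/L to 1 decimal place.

4.1 mg/L

Over one 110-h interval, 110/45 ≈ 2.4444 half-lives elapse, leaving f ≈ 0.1837 of each dose.
Each bolus raises the concentration by D/Vd = 1559/85 ≈ 18.341 mg/L.
Steady-state trough Cmin,ss = C₀·f/(1−f) ≈ 18.341 × 0.1837/0.8163 ≈ 4.127 mg/L.
Trough 4.1 mg/L vs MEC 2 mg/L: adequate.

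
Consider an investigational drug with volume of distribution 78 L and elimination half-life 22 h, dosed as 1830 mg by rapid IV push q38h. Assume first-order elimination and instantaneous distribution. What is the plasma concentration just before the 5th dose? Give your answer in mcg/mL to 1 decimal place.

f = (1/2)^(τ/t½) = (1/2)^(38/22) ≈ 0.3020.
C₀ = D/Vd = 1830/78 ≈ 23.462 mcg/mL.
Before the 5th dose, 4 doses have been given. Superposition: Cmin = C₀·(f + f² + … + f^4).
≈ 23.462 × (0.3020 + 0.0912 + 0.0275 + 0.0083) ≈ 23.462 × 0.4290 ≈ 10.065 mcg/mL.

10.1 mcg/mL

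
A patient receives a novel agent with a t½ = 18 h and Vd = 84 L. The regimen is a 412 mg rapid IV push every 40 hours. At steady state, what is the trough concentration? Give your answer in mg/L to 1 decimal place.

1.3 mg/L

Over one 40-h interval, 40/18 ≈ 2.2222 half-lives elapse, leaving f ≈ 0.2143 of each dose.
At steady state, accumulation factor R = 1/(1 − e^(−kτ)) ≈ 1.2728.
Each bolus raises the concentration by D/Vd = 412/84 ≈ 4.905 mg/L.
Cmax,ss = C₀/(1 − f) ≈ 4.905/0.7857 ≈ 6.243 mg/L.
One interval later, Cmin,ss = Cmax,ss·e^(−kτ) ≈ 6.243 × 0.2143 ≈ 1.338 mg/L.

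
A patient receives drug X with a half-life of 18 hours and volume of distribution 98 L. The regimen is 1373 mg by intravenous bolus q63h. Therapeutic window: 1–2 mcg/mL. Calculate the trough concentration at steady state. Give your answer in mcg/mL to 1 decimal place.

1.4 mcg/mL

Over one 63-h interval, 63/18 ≈ 3.5 half-lives elapse, leaving f ≈ 0.0884 of each dose.
Accumulation ratio R = 1/(1 − f) ≈ 1/0.9116 ≈ 1.0970.
Single-dose peak C₀ = D/Vd = 1373/98 ≈ 14.010 mcg/mL.
Cmax,ss = C₀/(1 − f) ≈ 14.010/0.9116 ≈ 15.369 mcg/mL.
One interval later, Cmin,ss = Cmax,ss·e^(−kτ) ≈ 15.369 × 0.0884 ≈ 1.359 mcg/mL.
Trough 1.4 mcg/mL vs MEC 1 mcg/mL: adequate.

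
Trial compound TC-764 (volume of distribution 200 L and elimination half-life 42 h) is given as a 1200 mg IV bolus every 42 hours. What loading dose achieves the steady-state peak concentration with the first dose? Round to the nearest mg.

2400 mg

f = (1/2)^(42/42) ≈ 0.500000; accumulation ratio R = 1/(1−f) ≈ 2.00000.
Loading dose to hit Cmax,ss on first dose: D_load = D_maint·R ≈ 1200 × 2.00000 ≈ 2400.00 mg.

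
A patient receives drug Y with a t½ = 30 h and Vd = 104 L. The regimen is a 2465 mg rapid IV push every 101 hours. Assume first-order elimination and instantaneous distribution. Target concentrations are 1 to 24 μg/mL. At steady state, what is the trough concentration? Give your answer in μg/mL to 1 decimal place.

2.5 μg/mL

k = ln2/t½ = ln2/30 ≈ 0.023105 h⁻¹; fraction remaining f = e^(−kτ) = e^(−0.023105×101) ≈ 0.0969.
Accumulation ratio R = 1/(1 − f) ≈ 1/0.9031 ≈ 1.1073.
Each bolus raises the concentration by D/Vd = 2465/104 ≈ 23.702 μg/mL.
Steady-state peak Cmax,ss = C₀·R ≈ 23.702 × 1.1073 ≈ 26.245 μg/mL.
Steady-state trough Cmin,ss = Cmax,ss·f ≈ 26.245 × 0.0969 ≈ 2.543 μg/mL.
Trough 2.5 μg/mL vs MEC 1 μg/mL: adequate.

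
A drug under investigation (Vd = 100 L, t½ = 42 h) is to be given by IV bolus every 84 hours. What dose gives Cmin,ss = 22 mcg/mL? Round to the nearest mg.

τ/t½ = 84/42 ≈ 2, so f = (1/2)^(84/42) ≈ 0.250000.
Cmin,ss = (D/Vd)·f/(1−f), so D = Cmin,ss·Vd·(1−f)/f.
D = 22 × 100 × (1−f)/f ≈ 22 × 100 × 3.00000 ≈ 6600.00 mg.

6600 mg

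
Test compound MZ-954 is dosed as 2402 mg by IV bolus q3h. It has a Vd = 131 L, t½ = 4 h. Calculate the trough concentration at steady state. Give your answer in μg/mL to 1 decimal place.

26.9 μg/mL

Over one 3-h interval, 3/4 ≈ 0.75 half-lives elapse, leaving f ≈ 0.5946 of each dose.
Accumulation ratio R = 1/(1 − f) ≈ 1/0.4054 ≈ 2.4667.
Each bolus raises the concentration by D/Vd = 2402/131 ≈ 18.336 μg/mL.
Cmax,ss = C₀/(1 − f) ≈ 18.336/0.4054 ≈ 45.229 μg/mL.
One interval later, Cmin,ss = Cmax,ss·e^(−kτ) ≈ 45.229 × 0.5946 ≈ 26.893 μg/mL.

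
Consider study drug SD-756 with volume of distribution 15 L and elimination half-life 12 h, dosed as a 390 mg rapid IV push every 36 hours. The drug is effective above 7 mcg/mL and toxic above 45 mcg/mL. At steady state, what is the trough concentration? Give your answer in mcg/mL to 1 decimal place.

τ = 36 h = 3 half-lives, so f = (1/2)^3 = 0.125.
Accumulation ratio R = 1/(1 − f) = 1/0.875 = 8/7.
Single-dose peak C₀ = D/Vd = 390/15 = 26 mcg/mL.
Steady-state peak Cmax,ss = C₀·R = 26 × 8/7 ≈ 29.714 mcg/mL.
Steady-state trough Cmin,ss = Cmax,ss·f ≈ 29.714 × 0.125 ≈ 3.714 mcg/mL.
Trough 3.7 mcg/mL vs MEC 7 mcg/mL: subtherapeutic.

3.7 mcg/mL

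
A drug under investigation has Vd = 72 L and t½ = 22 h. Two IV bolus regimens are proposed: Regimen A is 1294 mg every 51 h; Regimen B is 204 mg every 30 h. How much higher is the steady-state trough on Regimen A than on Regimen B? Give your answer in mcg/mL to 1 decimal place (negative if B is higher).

Regimen A: f = (1/2)^(51/22) ≈ 0.2005; Cmin,ss = (1294/72)·f/(1−f) ≈ 4.507 mcg/mL.
Regimen B: f = (1/2)^(30/22) ≈ 0.3886; Cmin,ss = (204/72)·f/(1−f) ≈ 1.801 mcg/mL.
Difference ≈ 4.507 − 1.801 ≈ 2.706 mcg/mL.

2.7 mcg/mL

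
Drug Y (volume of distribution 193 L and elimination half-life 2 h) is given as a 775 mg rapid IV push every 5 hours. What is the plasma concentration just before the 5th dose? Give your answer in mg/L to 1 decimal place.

f = (1/2)^(τ/t½) = (1/2)^(5/2) ≈ 0.1768.
C₀ = D/Vd = 775/193 ≈ 4.016 mg/L.
Before the 5th dose, 4 doses have been given. Superposition: Cmin = C₀·(f + f² + … + f^4).
≈ 4.016 × (0.1768 + 0.0313 + 0.0055 + 0.0010) ≈ 4.016 × 0.2146 ≈ 0.862 mg/L.

0.9 mg/L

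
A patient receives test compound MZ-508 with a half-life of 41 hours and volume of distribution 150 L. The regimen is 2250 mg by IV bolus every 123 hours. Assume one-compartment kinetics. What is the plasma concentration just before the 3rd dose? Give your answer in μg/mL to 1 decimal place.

f = (1/2)^(τ/t½) = (1/2)^(123/41) ≈ 0.1250.
C₀ = D/Vd = 2250/150 ≈ 15.000 μg/mL.
Before the 3rd dose, 2 doses have been given. Superposition: Cmin = C₀·(f + f²).
≈ 15.000 × (0.1250 + 0.0156) ≈ 15.000 × 0.1406 ≈ 2.109 μg/mL.

2.1 μg/mL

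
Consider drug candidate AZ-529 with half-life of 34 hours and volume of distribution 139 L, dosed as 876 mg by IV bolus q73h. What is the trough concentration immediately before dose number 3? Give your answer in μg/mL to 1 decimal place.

f = (1/2)^(τ/t½) = (1/2)^(73/34) ≈ 0.2258.
C₀ = D/Vd = 876/139 ≈ 6.302 μg/mL.
Before the 3rd dose, 2 doses have been given. Superposition: Cmin = C₀·(f + f²).
≈ 6.302 × (0.2258 + 0.0510) ≈ 6.302 × 0.2768 ≈ 1.744 μg/mL.

1.7 μg/mL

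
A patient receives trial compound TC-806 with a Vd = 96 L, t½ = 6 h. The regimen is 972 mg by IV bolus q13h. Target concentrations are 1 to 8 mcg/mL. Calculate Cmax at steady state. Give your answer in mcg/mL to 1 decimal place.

13.0 mcg/mL

τ/t½ = 13/6 ≈ 2.1667, so fraction remaining f = (1/2)^(13/6) ≈ 0.2227.
At steady state, accumulation factor R = 1/(1 − e^(−kτ)) ≈ 1.2865.
Single-dose peak C₀ = D/Vd = 972/96 ≈ 10.125 mcg/mL.
Steady-state peak Cmax,ss = C₀·R ≈ 10.125 × 1.2865 ≈ 13.026 mcg/mL.
Peak 13.0 mcg/mL vs MTC 8 mcg/mL: exceeds toxic threshold.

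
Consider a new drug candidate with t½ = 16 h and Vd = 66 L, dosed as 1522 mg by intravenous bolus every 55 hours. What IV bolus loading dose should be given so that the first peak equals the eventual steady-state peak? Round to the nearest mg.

f = (1/2)^(55/16) ≈ 0.092302; accumulation ratio R = 1/(1−f) ≈ 1.10169.
Loading dose to hit Cmax,ss on first dose: D_load = D_maint·R ≈ 1522 × 1.10169 ≈ 1676.77 mg.

1677 mg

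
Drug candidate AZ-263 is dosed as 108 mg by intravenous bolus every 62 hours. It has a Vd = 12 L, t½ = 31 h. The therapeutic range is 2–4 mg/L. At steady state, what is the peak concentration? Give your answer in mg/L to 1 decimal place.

12.0 mg/L

τ = 62 h = 2 half-lives, so f = (1/2)^2 = 0.25.
Accumulation ratio R = 1/(1 − f) = 1/0.75 = 4/3.
Single-dose peak C₀ = D/Vd = 108/12 = 9 mg/L.
Steady-state peak Cmax,ss = C₀·R = 9 × 4/3 ≈ 12.000 mg/L.
Peak 12.0 mg/L vs MTC 4 mg/L: exceeds toxic threshold.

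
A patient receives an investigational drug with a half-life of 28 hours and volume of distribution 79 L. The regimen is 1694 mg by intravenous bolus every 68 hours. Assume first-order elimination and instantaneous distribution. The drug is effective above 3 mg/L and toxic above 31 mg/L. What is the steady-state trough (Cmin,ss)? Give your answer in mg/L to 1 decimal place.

4.9 mg/L

Over one 68-h interval, 68/28 ≈ 2.4286 half-lives elapse, leaving f ≈ 0.1857 of each dose.
Each bolus raises the concentration by D/Vd = 1694/79 ≈ 21.443 mg/L.
Steady-state trough Cmin,ss = C₀·f/(1−f) ≈ 21.443 × 0.1857/0.8143 ≈ 4.890 mg/L.
Trough 4.9 mg/L vs MEC 3 mg/L: adequate.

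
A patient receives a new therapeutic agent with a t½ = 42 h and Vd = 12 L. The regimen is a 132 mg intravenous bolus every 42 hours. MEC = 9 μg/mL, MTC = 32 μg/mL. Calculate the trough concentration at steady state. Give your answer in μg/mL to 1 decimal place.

τ = 42 h = 1 half-life, so f = (1/2)^1 = 0.5.
At steady state, R = 1/(1 − 0.5) = 2/1.
Single-dose peak C₀ = D/Vd = 132/12 = 11 μg/mL.
Steady-state peak Cmax,ss = C₀·R = 11 × 2/1 ≈ 22.000 μg/mL.
Steady-state trough Cmin,ss = Cmax,ss·f ≈ 22.000 × 0.5 ≈ 11.000 μg/mL.
Trough 11.0 μg/mL vs MEC 9 μg/mL: adequate.

11.0 μg/mL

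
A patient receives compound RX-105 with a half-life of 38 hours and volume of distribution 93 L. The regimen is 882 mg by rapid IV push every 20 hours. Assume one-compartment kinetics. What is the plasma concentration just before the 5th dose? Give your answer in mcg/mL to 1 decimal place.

16.5 mcg/mL

f = (1/2)^(τ/t½) = (1/2)^(20/38) ≈ 0.6943.
C₀ = D/Vd = 882/93 ≈ 9.484 mcg/mL.
Before the 5th dose, 4 doses have been given. Superposition: Cmin = C₀·(f + f² + … + f^4).
≈ 9.484 × (0.6943 + 0.4821 + 0.3347 + 0.2324) ≈ 9.484 × 1.7435 ≈ 16.535 mcg/mL.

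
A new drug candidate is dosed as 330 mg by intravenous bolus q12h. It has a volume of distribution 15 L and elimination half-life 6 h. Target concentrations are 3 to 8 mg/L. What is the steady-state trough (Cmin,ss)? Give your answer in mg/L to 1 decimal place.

τ = 12 h = 2 half-lives, so f = (1/2)^2 = 0.25.
Accumulation ratio R = 1/(1 − f) = 1/0.75 = 4/3.
Single-dose peak C₀ = D/Vd = 330/15 = 22 mg/L.
Steady-state peak Cmax,ss = C₀·R = 22 × 4/3 ≈ 29.333 mg/L.
Steady-state trough Cmin,ss = Cmax,ss·f ≈ 29.333 × 0.25 ≈ 7.333 mg/L.
Trough 7.3 mg/L vs MEC 3 mg/L: adequate.

7.3 mg/L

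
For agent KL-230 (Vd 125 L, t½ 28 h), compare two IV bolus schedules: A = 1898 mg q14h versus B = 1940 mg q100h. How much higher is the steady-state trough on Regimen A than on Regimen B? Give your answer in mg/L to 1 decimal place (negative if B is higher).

35.2 mg/L

Regimen A: f = (1/2)^(14/28) ≈ 0.7071; Cmin,ss = (1898/125)·f/(1−f) ≈ 36.656 mg/L.
Regimen B: f = (1/2)^(100/28) ≈ 0.0841; Cmin,ss = (1940/125)·f/(1−f) ≈ 1.425 mg/L.
Difference ≈ 36.656 − 1.425 ≈ 35.231 mg/L.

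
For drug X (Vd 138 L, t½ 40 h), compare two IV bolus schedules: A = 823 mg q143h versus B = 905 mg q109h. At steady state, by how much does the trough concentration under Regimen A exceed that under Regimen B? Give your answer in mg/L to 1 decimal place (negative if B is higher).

-0.6 mg/L

Regimen A: f = (1/2)^(143/40) ≈ 0.0839; Cmin,ss = (823/138)·f/(1−f) ≈ 0.546 mg/L.
Regimen B: f = (1/2)^(109/40) ≈ 0.1512; Cmin,ss = (905/138)·f/(1−f) ≈ 1.168 mg/L.
Difference ≈ 0.546 − 1.168 ≈ -0.622 mg/L.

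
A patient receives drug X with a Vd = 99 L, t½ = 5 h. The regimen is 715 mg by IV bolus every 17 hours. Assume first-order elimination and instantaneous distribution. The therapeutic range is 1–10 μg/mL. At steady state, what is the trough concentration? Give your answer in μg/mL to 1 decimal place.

0.8 μg/mL

τ/t½ = 17/5 ≈ 3.4, so fraction remaining f = (1/2)^(17/5) ≈ 0.0947.
At steady state, accumulation factor R = 1/(1 − e^(−kτ)) ≈ 1.1046.
Each bolus raises the concentration by D/Vd = 715/99 ≈ 7.222 μg/mL.
Steady-state peak Cmax,ss = C₀·R ≈ 7.222 × 1.1046 ≈ 7.977 μg/mL.
Steady-state trough Cmin,ss = Cmax,ss·f ≈ 7.977 × 0.0947 ≈ 0.755 μg/mL.
Trough 0.8 μg/mL vs MEC 1 μg/mL: subtherapeutic.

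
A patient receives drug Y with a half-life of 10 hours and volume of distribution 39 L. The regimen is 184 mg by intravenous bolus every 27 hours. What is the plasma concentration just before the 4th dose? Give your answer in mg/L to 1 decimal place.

f = (1/2)^(τ/t½) = (1/2)^(27/10) ≈ 0.1539.
C₀ = D/Vd = 184/39 ≈ 4.718 mg/L.
Before the 4th dose, 3 doses have been given. Superposition: Cmin = C₀·(f + f² + … + f^3).
≈ 4.718 × (0.1539 + 0.0237 + 0.0036) ≈ 4.718 × 0.1812 ≈ 0.855 mg/L.

0.9 mg/L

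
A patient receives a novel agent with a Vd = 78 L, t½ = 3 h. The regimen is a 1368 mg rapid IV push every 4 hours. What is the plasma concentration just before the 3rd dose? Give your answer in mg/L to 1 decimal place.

9.7 mg/L

f = (1/2)^(τ/t½) = (1/2)^(4/3) ≈ 0.3969.
C₀ = D/Vd = 1368/78 ≈ 17.538 mg/L.
Before the 3rd dose, 2 doses have been given. Superposition: Cmin = C₀·(f + f²).
≈ 17.538 × (0.3969 + 0.1575) ≈ 17.538 × 0.5544 ≈ 9.723 mg/L.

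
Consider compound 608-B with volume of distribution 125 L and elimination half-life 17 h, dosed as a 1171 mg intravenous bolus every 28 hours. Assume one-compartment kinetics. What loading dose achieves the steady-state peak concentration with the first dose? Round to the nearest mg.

1720 mg

f = (1/2)^(28/17) ≈ 0.319290; accumulation ratio R = 1/(1−f) ≈ 1.46905.
Loading dose to hit Cmax,ss on first dose: D_load = D_maint·R ≈ 1171 × 1.46905 ≈ 1720.26 mg.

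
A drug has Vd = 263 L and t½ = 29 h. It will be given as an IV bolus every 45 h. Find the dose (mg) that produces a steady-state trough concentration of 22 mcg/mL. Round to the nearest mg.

τ/t½ = 45/29 ≈ 1.5517, so f = (1/2)^(45/29) ≈ 0.341102.
Cmin,ss = (D/Vd)·f/(1−f), so D = Cmin,ss·Vd·(1−f)/f.
D = 22 × 263 × (1−f)/f ≈ 22 × 263 × 1.93167 ≈ 11176.64 mg.

11177 mg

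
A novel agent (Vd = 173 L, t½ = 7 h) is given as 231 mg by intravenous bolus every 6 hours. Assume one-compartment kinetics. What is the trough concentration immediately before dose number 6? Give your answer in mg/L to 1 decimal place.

f = (1/2)^(τ/t½) = (1/2)^(6/7) ≈ 0.5520.
C₀ = D/Vd = 231/173 ≈ 1.335 mg/L.
Before the 6th dose, 5 doses have been given. Superposition: Cmin = C₀·(f + f² + … + f^5).
≈ 1.335 × (0.5520 + 0.3047 + 0.1682 + 0.0928 + 0.0513) ≈ 1.335 × 1.1690 ≈ 1.561 mg/L.

1.6 mg/L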